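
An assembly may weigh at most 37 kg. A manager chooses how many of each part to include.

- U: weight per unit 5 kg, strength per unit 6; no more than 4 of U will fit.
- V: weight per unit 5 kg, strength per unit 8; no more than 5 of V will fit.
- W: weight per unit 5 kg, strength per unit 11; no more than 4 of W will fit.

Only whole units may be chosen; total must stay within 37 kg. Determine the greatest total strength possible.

68

Take 3×V and 4×W: weight 35 ≤ 37, strength 3·8 + 4·11 = 68.
W has the best ratio (11/5) and is taken to its limit of 4; remaining capacity is filled optimally with the others.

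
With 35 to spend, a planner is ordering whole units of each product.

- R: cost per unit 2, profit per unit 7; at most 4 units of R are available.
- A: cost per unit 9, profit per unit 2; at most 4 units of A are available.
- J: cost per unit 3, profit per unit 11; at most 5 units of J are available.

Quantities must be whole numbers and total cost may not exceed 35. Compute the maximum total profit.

85

J has the best ratio (11/3); taking only J gives at most 5×11 = 55 (stopped by the supply cap of 5).
Mixing does better — 4×R, 1×A, and 5×J: cost 32 ≤ 35, profit 4·7 + 1·2 + 5·11 = 85.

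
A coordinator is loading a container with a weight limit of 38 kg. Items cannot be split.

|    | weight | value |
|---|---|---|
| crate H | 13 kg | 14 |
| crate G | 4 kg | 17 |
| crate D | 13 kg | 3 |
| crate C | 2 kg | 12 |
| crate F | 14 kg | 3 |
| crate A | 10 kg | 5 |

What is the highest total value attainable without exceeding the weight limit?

crate H + crate G + crate D + crate C: weight 13 + 4 + 13 + 2 = 32 ≤ 38, value 14 + 17 + 3 + 12 = 46.
crate H + crate G + crate C + crate A: weight 13 + 4 + 2 + 10 = 29 ≤ 38, value 14 + 17 + 12 + 5 = 48.
Best is crate H, crate G, crate C, and crate A with total value 48.

48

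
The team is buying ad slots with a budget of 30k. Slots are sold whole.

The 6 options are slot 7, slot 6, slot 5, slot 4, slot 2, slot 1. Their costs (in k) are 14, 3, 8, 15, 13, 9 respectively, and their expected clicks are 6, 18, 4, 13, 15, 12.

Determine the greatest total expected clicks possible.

This is a 0-1 knapsack instance.
Allowing fractional choices, the relaxed optimum would be about 49.3, but ad slots are indivisible.
slot 6 + slot 2 + slot 1: cost 3 + 13 + 9 = 25 ≤ 30, expected clicks 18 + 15 + 12 = 45.
slot 7 + slot 6 + slot 2: cost 14 + 3 + 13 = 30 ≤ 30, expected clicks 6 + 18 + 15 = 39.
slot 6 + slot 4 + slot 1: cost 3 + 15 + 9 = 27 ≤ 30, expected clicks 18 + 13 + 12 = 43.
Best is slot 6, slot 2, and slot 1 with total expected clicks 45.

45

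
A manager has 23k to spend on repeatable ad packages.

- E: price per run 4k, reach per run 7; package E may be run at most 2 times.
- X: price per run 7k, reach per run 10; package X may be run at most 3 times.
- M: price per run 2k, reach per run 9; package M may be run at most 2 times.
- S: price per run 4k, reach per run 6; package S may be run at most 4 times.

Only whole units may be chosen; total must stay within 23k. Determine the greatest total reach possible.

48

1×E, 1×X, 2×M, and 2×S: price 23 ≤ 23, reach 1·7 + 1·10 + 2·9 + 2·6 = 47.
2×E, 1×X, 2×M, and 1×S: price 23 ≤ 23, reach 2·7 + 1·10 + 2·9 + 1·6 = 48.
Best is 48.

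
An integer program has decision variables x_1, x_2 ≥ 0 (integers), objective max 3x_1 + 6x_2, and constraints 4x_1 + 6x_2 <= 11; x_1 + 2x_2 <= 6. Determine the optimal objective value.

The continuous relaxation peaks at (0, 1.83) with value 11.00; rounding to a feasible lattice point costs some objective.
(x_1,x_2)=(1,1): 4·1+6·1=10≤11, 1·1+2·1=3≤6, objective 9.
(x_1,x_2)=(0,1): 4·0+6·1=6≤11, 1·0+2·1=2≤6, objective 6.
Maximum is 9 at (x_1,x_2)=(1,1).

9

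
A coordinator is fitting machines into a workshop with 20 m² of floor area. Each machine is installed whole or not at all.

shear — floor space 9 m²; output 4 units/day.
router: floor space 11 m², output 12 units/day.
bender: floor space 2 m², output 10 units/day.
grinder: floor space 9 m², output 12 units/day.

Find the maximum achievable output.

26

Allowing fractional choices, the relaxed optimum would be about 31.8, but machines are indivisible.
bender + grinder: floor space 2 + 9 = 11 ≤ 20, output 10 + 12 = 22.
shear + bender + grinder: floor space 9 + 2 + 9 = 20 ≤ 20, output 4 + 10 + 12 = 26.
router + grinder: floor space 11 + 9 = 20 ≤ 20, output 12 + 12 = 24.
Best is shear, bender, and grinder with total output 26.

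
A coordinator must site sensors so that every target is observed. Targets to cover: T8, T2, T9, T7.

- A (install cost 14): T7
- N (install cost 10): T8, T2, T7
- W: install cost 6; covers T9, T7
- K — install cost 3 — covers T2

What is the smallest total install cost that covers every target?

16

This is a weighted set-cover instance.
The greedy cost-per-new-target heuristic would pick W, K, and N for 19, but a cheaper cover exists.
Choose N and W: together they cover T8, T2, T9, T7 — every target.
Total install cost: 10 + 6 = 16.
No cover costs less than 16.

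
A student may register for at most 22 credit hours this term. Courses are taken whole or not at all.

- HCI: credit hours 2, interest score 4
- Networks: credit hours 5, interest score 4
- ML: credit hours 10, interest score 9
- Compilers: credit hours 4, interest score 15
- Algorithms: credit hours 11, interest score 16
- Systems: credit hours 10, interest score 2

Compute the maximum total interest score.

39

Allowing fractional choices, the relaxed optimum would be about 39.5, but courses are indivisible.
HCI + Compilers + Algorithms: credit hours 2 + 4 + 11 = 17 ≤ 22, interest score 4 + 15 + 16 = 35.
HCI + Networks + Compilers + Algorithms: credit hours 2 + 5 + 4 + 11 = 22 ≤ 22, interest score 4 + 4 + 15 + 16 = 39.
Networks + Compilers + Algorithms: credit hours 5 + 4 + 11 = 20 ≤ 22, interest score 4 + 15 + 16 = 35.
Best is HCI, Networks, Compilers, and Algorithms with total interest score 39.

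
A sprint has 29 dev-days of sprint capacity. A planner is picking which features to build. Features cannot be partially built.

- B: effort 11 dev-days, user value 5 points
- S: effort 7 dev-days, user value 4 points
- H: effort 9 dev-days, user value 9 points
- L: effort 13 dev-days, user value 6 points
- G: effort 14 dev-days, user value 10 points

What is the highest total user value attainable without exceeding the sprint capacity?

Take H and G: effort 9 + 14 = 23 ≤ 29, user value 9 + 10 = 19.
No feasible combination exceeds this.

19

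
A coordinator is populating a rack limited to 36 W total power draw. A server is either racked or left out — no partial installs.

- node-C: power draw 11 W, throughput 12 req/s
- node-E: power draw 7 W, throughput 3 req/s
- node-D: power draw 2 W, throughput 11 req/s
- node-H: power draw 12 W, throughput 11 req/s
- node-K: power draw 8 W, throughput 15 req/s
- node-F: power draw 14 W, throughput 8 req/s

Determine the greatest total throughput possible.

49

Allowing fractional choices, the relaxed optimum would be about 50.7, but servers are indivisible.
node-D + node-H + node-K + node-F: power draw 2 + 12 + 8 + 14 = 36 ≤ 36, throughput 11 + 11 + 15 + 8 = 45.
node-C + node-D + node-K + node-F: power draw 11 + 2 + 8 + 14 = 35 ≤ 36, throughput 12 + 11 + 15 + 8 = 46.
node-C + node-D + node-H + node-K: power draw 11 + 2 + 12 + 8 = 33 ≤ 36, throughput 12 + 11 + 11 + 15 = 49.
Best is node-C, node-D, node-H, and node-K with total throughput 49.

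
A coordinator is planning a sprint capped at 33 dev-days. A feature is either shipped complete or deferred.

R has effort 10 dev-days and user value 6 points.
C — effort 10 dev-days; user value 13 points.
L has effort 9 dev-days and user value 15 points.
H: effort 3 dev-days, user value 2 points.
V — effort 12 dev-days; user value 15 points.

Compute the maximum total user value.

43

Allowing fractional choices, the relaxed optimum would be about 44.3, but features are indivisible.
R + L + V: effort 10 + 9 + 12 = 31 ≤ 33, user value 6 + 15 + 15 = 36.
C + L + V: effort 10 + 9 + 12 = 31 ≤ 33, user value 13 + 15 + 15 = 43.
R + C + L + H: effort 10 + 10 + 9 + 3 = 32 ≤ 33, user value 6 + 13 + 15 + 2 = 36.
Best is C, L, and V with total user value 43.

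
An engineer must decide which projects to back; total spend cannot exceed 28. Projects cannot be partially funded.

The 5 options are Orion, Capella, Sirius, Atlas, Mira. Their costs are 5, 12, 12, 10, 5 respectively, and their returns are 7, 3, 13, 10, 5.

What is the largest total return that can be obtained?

30

Orion + Sirius + Mira: cost 5 + 12 + 5 = 22 ≤ 28, return 7 + 13 + 5 = 25.
Orion + Sirius + Atlas: cost 5 + 12 + 10 = 27 ≤ 28, return 7 + 13 + 10 = 30.
Sirius + Atlas + Mira: cost 12 + 10 + 5 = 27 ≤ 28, return 13 + 10 + 5 = 28.
Best is Orion, Sirius, and Atlas with total return 30.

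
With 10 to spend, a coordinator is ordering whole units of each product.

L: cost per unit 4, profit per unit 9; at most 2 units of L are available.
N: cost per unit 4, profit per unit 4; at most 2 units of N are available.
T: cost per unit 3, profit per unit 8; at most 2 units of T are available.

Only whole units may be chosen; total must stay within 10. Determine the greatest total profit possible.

25

1×N and 2×T: cost 10 ≤ 10, profit 1·4 + 2·8 = 20.
1×L and 2×T: cost 10 ≤ 10, profit 1·9 + 2·8 = 25.
Best is 25.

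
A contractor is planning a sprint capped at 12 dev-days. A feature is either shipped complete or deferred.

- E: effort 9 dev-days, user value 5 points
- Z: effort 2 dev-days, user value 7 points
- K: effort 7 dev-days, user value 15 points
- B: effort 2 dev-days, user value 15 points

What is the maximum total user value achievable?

37

Allowing fractional choices, the relaxed optimum would be about 37.6, but features are indivisible.
Z + K + B: effort 2 + 7 + 2 = 11 ≤ 12, user value 7 + 15 + 15 = 37.
K + B: effort 7 + 2 = 9 ≤ 12, user value 15 + 15 = 30.
Best is Z, K, and B with total user value 37.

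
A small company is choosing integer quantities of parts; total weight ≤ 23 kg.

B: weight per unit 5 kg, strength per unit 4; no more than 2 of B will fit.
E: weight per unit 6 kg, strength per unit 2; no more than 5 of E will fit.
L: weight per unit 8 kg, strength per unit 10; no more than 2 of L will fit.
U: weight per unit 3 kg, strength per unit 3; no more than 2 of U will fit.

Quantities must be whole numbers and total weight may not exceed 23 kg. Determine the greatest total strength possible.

This is a bounded integer knapsack.
Take 2×L and 2×U: weight 22 ≤ 23, strength 2·10 + 2·3 = 26.
L has the best ratio (10/8) and is taken to its limit of 2; remaining capacity is filled optimally with the others.

26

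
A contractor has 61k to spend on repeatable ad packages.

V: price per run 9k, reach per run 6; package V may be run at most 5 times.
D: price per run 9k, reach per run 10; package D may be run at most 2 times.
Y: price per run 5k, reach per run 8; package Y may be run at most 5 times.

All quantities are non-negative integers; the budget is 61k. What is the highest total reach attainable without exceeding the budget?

72

Take 2×V, 2×D, and 5×Y: price 61 ≤ 61, reach 2·6 + 2·10 + 5·8 = 72.
Y has the best ratio (8/5) and is taken to its limit of 5; remaining capacity is filled optimally with the others.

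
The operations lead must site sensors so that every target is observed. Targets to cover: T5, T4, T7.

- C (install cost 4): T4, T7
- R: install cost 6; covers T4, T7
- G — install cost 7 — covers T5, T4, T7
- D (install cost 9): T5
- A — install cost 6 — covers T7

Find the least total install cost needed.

This is a weighted set-cover instance.
G alone covers T5, T4, T7 — every target.
Total install cost: 7.

7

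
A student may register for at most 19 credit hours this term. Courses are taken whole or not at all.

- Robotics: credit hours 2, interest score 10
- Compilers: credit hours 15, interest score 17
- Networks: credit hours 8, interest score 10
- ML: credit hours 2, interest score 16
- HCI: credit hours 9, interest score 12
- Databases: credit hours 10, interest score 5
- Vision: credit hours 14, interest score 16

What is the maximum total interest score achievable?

Robotics + ML + Vision: credit hours 2 + 2 + 14 = 18 ≤ 19, interest score 10 + 16 + 16 = 42.
Robotics + ML + HCI: credit hours 2 + 2 + 9 = 13 ≤ 19, interest score 10 + 16 + 12 = 38.
Robotics + Compilers + ML: credit hours 2 + 15 + 2 = 19 ≤ 19, interest score 10 + 17 + 16 = 43.
Best is Robotics, Compilers, and ML with total interest score 43.

43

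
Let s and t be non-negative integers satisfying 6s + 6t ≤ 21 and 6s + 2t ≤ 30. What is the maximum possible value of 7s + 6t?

21

Relaxing integrality, the LP optimum is 24.50 at (s,t) = (3.5, 0), which is not an integer point.
(s,t)=(3,0): 6·3+6·0=18≤21, 6·3+2·0=18≤30, objective 21.
(s,t)=(2,1): 6·2+6·1=18≤21, 6·2+2·1=14≤30, objective 20.
(s,t)=(2,0): 6·2+6·0=12≤21, 6·2+2·0=12≤30, objective 14.
No feasible integer point exceeds 21.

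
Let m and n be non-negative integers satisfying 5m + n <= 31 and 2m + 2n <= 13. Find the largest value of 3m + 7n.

(m,n)=(0,6): 5·0+1·6=6≤31, 2·0+2·6=12≤13, objective 42.
(m,n)=(1,5): 5·1+1·5=10≤31, 2·1+2·5=12≤13, objective 38.
(m,n)=(0,5): 5·0+1·5=5≤31, 2·0+2·5=10≤13, objective 35.
The best lattice point is (0,6), giving 42.

42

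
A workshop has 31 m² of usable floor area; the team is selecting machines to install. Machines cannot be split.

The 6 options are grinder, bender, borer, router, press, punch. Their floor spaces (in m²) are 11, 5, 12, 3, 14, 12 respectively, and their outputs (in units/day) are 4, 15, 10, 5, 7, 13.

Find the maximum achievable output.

38

Allowing fractional choices, the relaxed optimum would be about 42.2, but machines are indivisible.
bender + borer + punch: floor space 5 + 12 + 12 = 29 ≤ 31, output 15 + 10 + 13 = 38.
bender + press + punch: floor space 5 + 14 + 12 = 31 ≤ 31, output 15 + 7 + 13 = 35.
grinder + bender + router + punch: floor space 11 + 5 + 3 + 12 = 31 ≤ 31, output 4 + 15 + 5 + 13 = 37.
Best is bender, borer, and punch with total output 38.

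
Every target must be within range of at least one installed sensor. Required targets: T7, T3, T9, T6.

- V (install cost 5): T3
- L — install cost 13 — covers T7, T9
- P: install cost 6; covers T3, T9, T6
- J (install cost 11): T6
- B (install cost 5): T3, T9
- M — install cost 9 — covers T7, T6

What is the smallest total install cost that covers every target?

14

Choose B and M: together they cover T7, T3, T9, T6 — every target.
Total install cost: 5 + 9 = 14.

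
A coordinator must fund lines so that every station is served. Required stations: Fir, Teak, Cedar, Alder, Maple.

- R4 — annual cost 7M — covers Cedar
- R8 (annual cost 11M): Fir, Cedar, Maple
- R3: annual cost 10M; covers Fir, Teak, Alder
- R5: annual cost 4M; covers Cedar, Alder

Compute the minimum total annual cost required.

21

Choose R8 and R3: together they cover Fir, Teak, Cedar, Alder, Maple — every station.
Total annual cost: 11 + 10 = 21.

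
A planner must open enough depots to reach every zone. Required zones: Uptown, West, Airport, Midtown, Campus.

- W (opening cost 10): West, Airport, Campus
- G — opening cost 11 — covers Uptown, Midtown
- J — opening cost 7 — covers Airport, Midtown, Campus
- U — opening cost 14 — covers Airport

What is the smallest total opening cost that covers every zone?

21

This is an integer covering problem.
Choose W and G: together they cover Uptown, West, Airport, Midtown, Campus — every zone.
Total opening cost: 10 + 11 = 21.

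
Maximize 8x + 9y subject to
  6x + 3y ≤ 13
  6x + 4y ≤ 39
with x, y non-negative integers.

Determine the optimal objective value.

Relaxing integrality, the LP optimum is 39.00 at (x,y) = (0, 4.33), which is not an integer point.
(x,y)=(0,4) is feasible, giving 36.
(x,y)=(0,3) is feasible, giving 27.
No feasible integer point exceeds 36.

36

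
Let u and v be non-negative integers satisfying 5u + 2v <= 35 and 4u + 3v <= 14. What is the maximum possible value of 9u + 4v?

(u,v)=(3,0): 5·3+2·0=15≤35, 4·3+3·0=12≤14, objective 27.
(u,v)=(2,1): 5·2+2·1=12≤35, 4·2+3·1=11≤14, objective 22.
(u,v)=(2,0): 5·2+2·0=10≤35, 4·2+3·0=8≤14, objective 18.
No feasible integer point exceeds 27.

27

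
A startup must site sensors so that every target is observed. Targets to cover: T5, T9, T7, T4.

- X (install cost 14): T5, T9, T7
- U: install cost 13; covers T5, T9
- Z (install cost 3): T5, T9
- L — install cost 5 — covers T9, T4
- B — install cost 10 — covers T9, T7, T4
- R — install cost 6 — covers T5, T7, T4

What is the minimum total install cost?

Choose Z and R: together they cover T5, T9, T7, T4 — every target.
Total install cost: 3 + 6 = 9.
No cover costs less than 9.

9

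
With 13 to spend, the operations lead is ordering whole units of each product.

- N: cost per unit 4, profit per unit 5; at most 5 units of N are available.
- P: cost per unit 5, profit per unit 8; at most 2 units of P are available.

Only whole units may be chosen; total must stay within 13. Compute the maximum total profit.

18

2×N and 1×P: cost 13 ≤ 13, profit 2·5 + 1·8 = 18.
2×P: cost 10 ≤ 13, profit 2·8 = 16.
Best is 18.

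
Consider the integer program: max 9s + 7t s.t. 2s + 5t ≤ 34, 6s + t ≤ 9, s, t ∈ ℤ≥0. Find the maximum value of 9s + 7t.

42

The continuous relaxation peaks at (0.393, 6.64) with value 50.04; rounding to a feasible lattice point costs some objective.
(s,t)=(0,6): 2·0+5·6=30≤34, 6·0+1·6=6≤9, objective 42.
(s,t)=(0,5): 2·0+5·5=25≤34, 6·0+1·5=5≤9, objective 35.
Maximum is 42 at (s,t)=(0,6).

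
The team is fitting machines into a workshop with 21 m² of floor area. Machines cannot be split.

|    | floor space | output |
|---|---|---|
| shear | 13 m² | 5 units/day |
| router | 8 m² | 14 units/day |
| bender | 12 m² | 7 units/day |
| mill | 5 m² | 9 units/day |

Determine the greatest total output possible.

This is a 0-1 knapsack instance.
Take router and mill: floor space 8 + 5 = 13 ≤ 21, output 14 + 9 = 23.
No other feasible combination does better.

23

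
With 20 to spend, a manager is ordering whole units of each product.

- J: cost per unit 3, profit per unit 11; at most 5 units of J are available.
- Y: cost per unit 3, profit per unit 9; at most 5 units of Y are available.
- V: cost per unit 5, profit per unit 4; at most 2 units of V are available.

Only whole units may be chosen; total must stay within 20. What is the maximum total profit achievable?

64

This is a bounded integer knapsack.
5×J and 1×Y: cost 18 ≤ 20, profit 5·11 + 1·9 = 64.
4×J and 2×Y: cost 18 ≤ 20, profit 4·11 + 2·9 = 62.
Best is 64.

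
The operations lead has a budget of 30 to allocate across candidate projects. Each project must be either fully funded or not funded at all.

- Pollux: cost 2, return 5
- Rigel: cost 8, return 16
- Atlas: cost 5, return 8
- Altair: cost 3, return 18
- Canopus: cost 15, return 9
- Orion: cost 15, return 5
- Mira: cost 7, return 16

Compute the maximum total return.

This is a 0-1 knapsack instance.
Pollux + Rigel + Atlas + Altair + Mira: cost 2 + 8 + 5 + 3 + 7 = 25 ≤ 30, return 5 + 16 + 8 + 18 + 16 = 63.
Pollux + Rigel + Altair + Mira: cost 2 + 8 + 3 + 7 = 20 ≤ 30, return 5 + 16 + 18 + 16 = 55.
Rigel + Atlas + Altair + Mira: cost 8 + 5 + 3 + 7 = 23 ≤ 30, return 16 + 8 + 18 + 16 = 58.
Best is Pollux, Rigel, Atlas, Altair, and Mira with total return 63.

63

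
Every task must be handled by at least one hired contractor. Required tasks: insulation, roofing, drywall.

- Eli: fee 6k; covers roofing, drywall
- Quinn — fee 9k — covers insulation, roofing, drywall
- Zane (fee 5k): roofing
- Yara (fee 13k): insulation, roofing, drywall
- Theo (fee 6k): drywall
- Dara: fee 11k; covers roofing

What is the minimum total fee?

This is a weighted set-cover instance.
Quinn alone covers insulation, roofing, drywall — every task.
Total fee: 9.

9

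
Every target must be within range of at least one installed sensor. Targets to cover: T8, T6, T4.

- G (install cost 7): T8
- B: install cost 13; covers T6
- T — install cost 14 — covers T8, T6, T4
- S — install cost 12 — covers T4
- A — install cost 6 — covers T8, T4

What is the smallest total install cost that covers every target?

14

The greedy cost-per-new-target heuristic would pick A and B for 19, but a cheaper cover exists.
T alone covers T8, T6, T4 — every target.
Total install cost: 14.
No cover costs less than 14.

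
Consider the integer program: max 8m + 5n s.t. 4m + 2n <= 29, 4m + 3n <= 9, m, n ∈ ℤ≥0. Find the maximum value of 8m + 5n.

16

(m,n)=(2,0) is feasible, giving 16.
(m,n)=(1,1) is feasible, giving 13.
(m,n)=(1,0) is feasible, giving 8.
The best lattice point is (2,0), giving 16.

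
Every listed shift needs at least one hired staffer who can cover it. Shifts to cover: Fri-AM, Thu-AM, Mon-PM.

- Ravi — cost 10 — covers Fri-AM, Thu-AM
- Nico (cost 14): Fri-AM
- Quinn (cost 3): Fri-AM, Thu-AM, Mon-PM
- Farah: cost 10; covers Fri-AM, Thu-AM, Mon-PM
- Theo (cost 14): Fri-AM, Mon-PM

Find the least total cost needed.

Quinn alone covers Fri-AM, Thu-AM, Mon-PM — every shift.
Total cost: 3.
No cover costs less than 3.

3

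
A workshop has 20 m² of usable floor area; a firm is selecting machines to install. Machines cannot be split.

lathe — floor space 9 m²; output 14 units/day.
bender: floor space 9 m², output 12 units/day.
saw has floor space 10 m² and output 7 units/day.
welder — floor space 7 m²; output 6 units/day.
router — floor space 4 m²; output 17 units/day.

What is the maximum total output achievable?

Allowing fractional choices, the relaxed optimum would be about 40.3, but machines are indivisible.
lathe + welder + router: floor space 9 + 7 + 4 = 20 ≤ 20, output 14 + 6 + 17 = 37.
lathe + router: floor space 9 + 4 = 13 ≤ 20, output 14 + 17 = 31.
bender + welder + router: floor space 9 + 7 + 4 = 20 ≤ 20, output 12 + 6 + 17 = 35.
Best is lathe, welder, and router with total output 37.

37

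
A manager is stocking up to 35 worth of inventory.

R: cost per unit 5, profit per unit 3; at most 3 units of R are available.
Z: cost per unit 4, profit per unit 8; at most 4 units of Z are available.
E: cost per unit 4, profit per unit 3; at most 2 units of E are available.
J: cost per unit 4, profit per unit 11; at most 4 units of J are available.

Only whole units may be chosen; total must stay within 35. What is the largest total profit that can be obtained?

J has the best ratio (11/4); taking only J gives at most 4×11 = 44 (stopped by the supply cap of 4).
Mixing does better — 4×Z and 4×J: cost 32 ≤ 35, profit 4·8 + 4·11 = 76.

76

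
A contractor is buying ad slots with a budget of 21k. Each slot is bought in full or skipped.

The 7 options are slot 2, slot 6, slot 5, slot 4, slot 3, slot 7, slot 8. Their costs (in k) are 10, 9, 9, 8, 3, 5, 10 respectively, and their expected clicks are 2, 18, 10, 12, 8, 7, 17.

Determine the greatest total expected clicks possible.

38

This is a 0-1 knapsack instance.
Allowing fractional choices, the relaxed optimum would be about 41.3, but ad slots are indivisible.
slot 4 + slot 3 + slot 8: cost 8 + 3 + 10 = 21 ≤ 21, expected clicks 12 + 8 + 17 = 37.
slot 6 + slot 4 + slot 3: cost 9 + 8 + 3 = 20 ≤ 21, expected clicks 18 + 12 + 8 = 38.
slot 6 + slot 5 + slot 3: cost 9 + 9 + 3 = 21 ≤ 21, expected clicks 18 + 10 + 8 = 36.
Best is slot 6, slot 4, and slot 3 with total expected clicks 38.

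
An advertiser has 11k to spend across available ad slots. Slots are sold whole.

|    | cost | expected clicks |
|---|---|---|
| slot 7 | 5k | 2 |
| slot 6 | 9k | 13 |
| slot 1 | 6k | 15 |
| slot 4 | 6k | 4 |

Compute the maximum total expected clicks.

17

slot 7 + slot 1: cost 5 + 6 = 11 ≤ 11, expected clicks 2 + 15 = 17.
slot 6: cost 9 ≤ 11, expected clicks 13.
slot 1: cost 6 ≤ 11, expected clicks 15.
Best is slot 7 and slot 1 with total expected clicks 17.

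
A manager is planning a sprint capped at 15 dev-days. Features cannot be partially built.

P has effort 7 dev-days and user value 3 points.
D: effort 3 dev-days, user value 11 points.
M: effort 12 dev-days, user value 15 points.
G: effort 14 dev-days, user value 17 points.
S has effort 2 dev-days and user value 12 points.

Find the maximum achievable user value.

27

Allowing fractional choices, the relaxed optimum would be about 35.5, but features are indivisible.
D + M: effort 3 + 12 = 15 ≤ 15, user value 11 + 15 = 26.
P + D + S: effort 7 + 3 + 2 = 12 ≤ 15, user value 3 + 11 + 12 = 26.
M + S: effort 12 + 2 = 14 ≤ 15, user value 15 + 12 = 27.
Best is M and S with total user value 27.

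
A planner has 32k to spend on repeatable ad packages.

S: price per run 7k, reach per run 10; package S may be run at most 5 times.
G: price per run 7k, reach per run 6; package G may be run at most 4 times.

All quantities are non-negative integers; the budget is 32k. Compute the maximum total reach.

40

Take 4×S: price 28 ≤ 32, reach 4·10 = 40.
No other integer combination yields more.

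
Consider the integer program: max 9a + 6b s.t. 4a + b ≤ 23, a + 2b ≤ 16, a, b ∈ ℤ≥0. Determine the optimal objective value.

(a,b)=(4,6): 4·4+1·6=22≤23, 1·4+2·6=16≤16, objective 72.
(a,b)=(4,5): 4·4+1·5=21≤23, 1·4+2·5=14≤16, objective 66.
The best lattice point is (4,6), giving 72.

72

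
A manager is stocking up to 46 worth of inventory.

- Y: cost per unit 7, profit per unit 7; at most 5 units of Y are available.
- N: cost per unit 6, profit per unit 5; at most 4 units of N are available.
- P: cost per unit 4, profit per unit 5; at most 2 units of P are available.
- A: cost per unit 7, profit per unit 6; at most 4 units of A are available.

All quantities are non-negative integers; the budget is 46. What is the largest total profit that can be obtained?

46

This is a bounded integer knapsack.
Take 5×Y, 1×P, and 1×A: cost 46 ≤ 46, profit 5·7 + 1·5 + 1·6 = 46.
No other integer combination yields more.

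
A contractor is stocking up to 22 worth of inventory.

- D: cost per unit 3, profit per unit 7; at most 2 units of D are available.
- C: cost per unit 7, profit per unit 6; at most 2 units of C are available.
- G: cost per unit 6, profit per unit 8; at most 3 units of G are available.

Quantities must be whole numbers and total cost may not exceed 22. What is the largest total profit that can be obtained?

31

D has the best ratio (7/3); taking only D gives at most 2×7 = 14 (stopped by the supply cap of 2).
Mixing does better — 1×D and 3×G: cost 21 ≤ 22, profit 1·7 + 3·8 = 31.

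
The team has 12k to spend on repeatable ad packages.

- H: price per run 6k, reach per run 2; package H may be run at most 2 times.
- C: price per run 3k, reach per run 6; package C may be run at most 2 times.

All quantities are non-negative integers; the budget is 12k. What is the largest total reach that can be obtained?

Take 1×H and 2×C: price 12 ≤ 12, reach 1·2 + 2·6 = 14.
C has the best ratio (6/3) and is taken to its limit of 2; remaining capacity is filled optimally with the others.

14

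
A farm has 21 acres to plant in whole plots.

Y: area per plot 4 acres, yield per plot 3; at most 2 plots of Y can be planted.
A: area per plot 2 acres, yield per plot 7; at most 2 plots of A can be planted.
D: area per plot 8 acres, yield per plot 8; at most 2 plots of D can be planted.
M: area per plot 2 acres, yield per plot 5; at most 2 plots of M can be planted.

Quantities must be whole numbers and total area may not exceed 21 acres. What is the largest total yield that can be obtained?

2×A, 1×D, and 2×M: area 16 ≤ 21, yield 2·7 + 1·8 + 2·5 = 32.
1×Y, 2×A, 1×D, and 2×M: area 20 ≤ 21, yield 1·3 + 2·7 + 1·8 + 2·5 = 35.
Best is 35.

35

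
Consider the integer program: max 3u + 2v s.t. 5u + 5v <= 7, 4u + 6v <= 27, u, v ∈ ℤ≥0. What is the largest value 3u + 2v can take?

The continuous relaxation peaks at (1.4, 0) with value 4.20; rounding to a feasible lattice point costs some objective.
(u,v)=(1,0): 5·1+5·0=5≤7, 4·1+6·0=4≤27, objective 3.
(u,v)=(0,1): 5·0+5·1=5≤7, 4·0+6·1=6≤27, objective 2.
The best lattice point is (1,0), giving 3.

3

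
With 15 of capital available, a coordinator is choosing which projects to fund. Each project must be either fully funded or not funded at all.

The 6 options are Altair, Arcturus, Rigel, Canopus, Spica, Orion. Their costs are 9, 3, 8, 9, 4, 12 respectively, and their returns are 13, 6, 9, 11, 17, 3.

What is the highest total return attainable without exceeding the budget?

Arcturus + Rigel + Spica: cost 3 + 8 + 4 = 15 ≤ 15, return 6 + 9 + 17 = 32.
Canopus + Spica: cost 9 + 4 = 13 ≤ 15, return 11 + 17 = 28.
Altair + Spica: cost 9 + 4 = 13 ≤ 15, return 13 + 17 = 30.
Best is Arcturus, Rigel, and Spica with total return 32.

32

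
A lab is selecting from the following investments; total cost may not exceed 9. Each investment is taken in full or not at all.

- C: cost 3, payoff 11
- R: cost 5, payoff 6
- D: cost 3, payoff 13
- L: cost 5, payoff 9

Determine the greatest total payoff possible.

24

C + L: cost 3 + 5 = 8 ≤ 9, payoff 11 + 9 = 20.
D + L: cost 3 + 5 = 8 ≤ 9, payoff 13 + 9 = 22.
C + D: cost 3 + 3 = 6 ≤ 9, payoff 11 + 13 = 24.
Best is C and D with total payoff 24.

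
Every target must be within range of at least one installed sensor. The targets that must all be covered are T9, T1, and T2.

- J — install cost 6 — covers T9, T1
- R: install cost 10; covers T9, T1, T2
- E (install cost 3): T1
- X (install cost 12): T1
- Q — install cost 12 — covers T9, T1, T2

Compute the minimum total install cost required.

10

This is a weighted set-cover instance.
The greedy cost-per-new-target heuristic would pick J and R for 16, but a cheaper cover exists.
R alone covers T9, T1, T2 — every target.
Total install cost: 10.
No cover costs less than 10.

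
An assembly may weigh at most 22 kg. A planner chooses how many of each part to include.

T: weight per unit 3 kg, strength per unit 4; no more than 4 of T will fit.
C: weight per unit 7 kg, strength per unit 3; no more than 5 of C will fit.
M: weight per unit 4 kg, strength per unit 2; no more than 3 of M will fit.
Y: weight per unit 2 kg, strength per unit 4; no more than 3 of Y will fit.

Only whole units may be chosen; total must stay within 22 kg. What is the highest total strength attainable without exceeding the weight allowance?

This is a bounded integer knapsack.
4×T, 1×M, and 3×Y: weight 22 ≤ 22, strength 4·4 + 1·2 + 3·4 = 30.
4×T and 3×Y: weight 18 ≤ 22, strength 4·4 + 3·4 = 28.
Best is 30.

30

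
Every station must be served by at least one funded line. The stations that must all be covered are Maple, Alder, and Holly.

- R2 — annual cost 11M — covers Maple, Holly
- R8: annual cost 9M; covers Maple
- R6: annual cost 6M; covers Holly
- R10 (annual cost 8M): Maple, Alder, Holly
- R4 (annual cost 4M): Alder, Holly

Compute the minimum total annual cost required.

8

The greedy cost-per-new-station heuristic would pick R4 and R10 for 12, but a cheaper cover exists.
R10 alone covers Maple, Alder, Holly — every station.
Total annual cost: 8.
No cover costs less than 8.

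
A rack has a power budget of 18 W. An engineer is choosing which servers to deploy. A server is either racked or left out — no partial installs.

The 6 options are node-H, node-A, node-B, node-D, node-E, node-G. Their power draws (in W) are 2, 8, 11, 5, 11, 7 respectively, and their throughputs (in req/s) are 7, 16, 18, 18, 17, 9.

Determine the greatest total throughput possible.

This is a 0-1 knapsack instance.
Take node-H, node-B, and node-D: power draw 2 + 11 + 5 = 18 ≤ 18, throughput 7 + 18 + 18 = 43.
No other feasible combination does better.

43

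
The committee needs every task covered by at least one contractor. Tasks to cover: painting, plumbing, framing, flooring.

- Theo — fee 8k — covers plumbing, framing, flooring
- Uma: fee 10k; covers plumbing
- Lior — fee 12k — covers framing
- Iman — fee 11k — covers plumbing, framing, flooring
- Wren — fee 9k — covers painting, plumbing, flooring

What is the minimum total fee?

17

This is an integer covering problem.
Choose Theo and Wren: together they cover painting, plumbing, framing, flooring — every task.
Total fee: 8 + 9 = 17.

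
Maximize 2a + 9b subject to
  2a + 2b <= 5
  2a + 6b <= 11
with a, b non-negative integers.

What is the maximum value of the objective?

The continuous relaxation peaks at (0, 1.83) with value 16.50; rounding to a feasible lattice point costs some objective.
(a,b)=(1,1): 2·1+2·1=4≤5, 2·1+6·1=8≤11, objective 11.
(a,b)=(0,1): 2·0+2·1=2≤5, 2·0+6·1=6≤11, objective 9.
(a,b)=(2,0): 2·2+2·0=4≤5, 2·2+6·0=4≤11, objective 4.
Maximum is 11 at (a,b)=(1,1).

11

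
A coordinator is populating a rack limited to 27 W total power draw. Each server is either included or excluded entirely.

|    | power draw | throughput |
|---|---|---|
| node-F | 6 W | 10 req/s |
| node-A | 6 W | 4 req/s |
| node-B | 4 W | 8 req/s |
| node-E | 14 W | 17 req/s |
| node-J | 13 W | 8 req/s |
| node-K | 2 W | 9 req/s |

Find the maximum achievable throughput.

Allowing fractional choices, the relaxed optimum would be about 44.7, but servers are indivisible.
node-F + node-B + node-E + node-K: power draw 6 + 4 + 14 + 2 = 26 ≤ 27, throughput 10 + 8 + 17 + 9 = 44.
node-F + node-E + node-K: power draw 6 + 14 + 2 = 22 ≤ 27, throughput 10 + 17 + 9 = 36.
node-A + node-B + node-E + node-K: power draw 6 + 4 + 14 + 2 = 26 ≤ 27, throughput 4 + 8 + 17 + 9 = 38.
Best is node-F, node-B, node-E, and node-K with total throughput 44.

44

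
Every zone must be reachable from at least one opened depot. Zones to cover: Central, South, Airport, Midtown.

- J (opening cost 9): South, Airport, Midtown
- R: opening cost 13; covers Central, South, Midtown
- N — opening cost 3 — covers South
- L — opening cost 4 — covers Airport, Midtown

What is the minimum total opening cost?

Choose R and L: together they cover Central, South, Airport, Midtown — every zone.
Total opening cost: 13 + 4 = 17.

17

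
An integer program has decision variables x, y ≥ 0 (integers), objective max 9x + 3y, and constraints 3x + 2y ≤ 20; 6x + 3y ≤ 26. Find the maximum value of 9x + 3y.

Relaxing integrality, the LP optimum is 39.00 at (x,y) = (4.33, 0), which is not an integer point.
(x,y)=(4,0): 3·4+2·0=12≤20, 6·4+3·0=24≤26, objective 36.
(x,y)=(3,1): 3·3+2·1=11≤20, 6·3+3·1=21≤26, objective 30.
(x,y)=(3,0): 3·3+2·0=9≤20, 6·3+3·0=18≤26, objective 27.
Maximum is 36 at (x,y)=(4,0).

36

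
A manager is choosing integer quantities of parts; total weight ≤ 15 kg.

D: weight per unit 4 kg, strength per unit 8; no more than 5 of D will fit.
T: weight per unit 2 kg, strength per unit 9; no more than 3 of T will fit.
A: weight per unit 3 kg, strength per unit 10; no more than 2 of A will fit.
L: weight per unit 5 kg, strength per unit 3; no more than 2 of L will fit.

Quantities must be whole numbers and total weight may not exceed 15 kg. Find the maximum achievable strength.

Take 3×T and 2×A: weight 12 ≤ 15, strength 3·9 + 2·10 = 47.
T has the best ratio (9/2) and is taken to its limit of 3; remaining capacity is filled optimally with the others.

47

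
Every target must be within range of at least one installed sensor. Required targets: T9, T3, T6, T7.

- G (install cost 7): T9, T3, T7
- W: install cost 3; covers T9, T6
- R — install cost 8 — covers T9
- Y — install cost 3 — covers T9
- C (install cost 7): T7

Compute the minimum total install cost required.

This is a weighted set-cover instance.
Choose G and W: together they cover T9, T3, T6, T7 — every target.
Total install cost: 7 + 3 = 10.
No cover costs less than 10.

10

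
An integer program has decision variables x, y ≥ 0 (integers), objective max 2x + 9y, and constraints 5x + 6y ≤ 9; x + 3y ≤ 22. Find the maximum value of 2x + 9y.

9

(x,y)=(0,1): 5·0+6·1=6≤9, 1·0+3·1=3≤22, objective 9.
(x,y)=(1,0): 5·1+6·0=5≤9, 1·1+3·0=1≤22, objective 2.
Maximum is 9 at (x,y)=(0,1).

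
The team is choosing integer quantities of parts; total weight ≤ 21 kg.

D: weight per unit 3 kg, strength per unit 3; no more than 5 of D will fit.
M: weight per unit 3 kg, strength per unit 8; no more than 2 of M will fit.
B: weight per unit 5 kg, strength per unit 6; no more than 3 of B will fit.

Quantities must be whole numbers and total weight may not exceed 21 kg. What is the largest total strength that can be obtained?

M has the best ratio (8/3); taking only M gives at most 2×8 = 16 (stopped by the supply cap of 2).
Mixing does better — 2×M and 3×B: weight 21 ≤ 21, strength 2·8 + 3·6 = 34.

34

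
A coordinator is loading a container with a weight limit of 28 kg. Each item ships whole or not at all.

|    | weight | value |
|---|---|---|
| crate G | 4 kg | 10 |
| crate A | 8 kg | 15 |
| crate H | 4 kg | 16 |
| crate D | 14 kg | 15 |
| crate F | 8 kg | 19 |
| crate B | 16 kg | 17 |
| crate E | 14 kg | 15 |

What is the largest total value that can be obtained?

60

Take crate G, crate A, crate H, and crate F: weight 4 + 8 + 4 + 8 = 24 ≤ 28, value 10 + 15 + 16 + 19 = 60.
No other feasible combination does better.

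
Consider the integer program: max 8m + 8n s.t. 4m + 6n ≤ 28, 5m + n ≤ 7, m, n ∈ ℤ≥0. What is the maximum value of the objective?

Relaxing integrality, the LP optimum is 38.77 at (m,n) = (0.538, 4.31), which is not an integer point.
(m,n)=(0,4): 4·0+6·4=24≤28, 5·0+1·4=4≤7, objective 32.
(m,n)=(0,3): 4·0+6·3=18≤28, 5·0+1·3=3≤7, objective 24.
Maximum is 32 at (m,n)=(0,4).

32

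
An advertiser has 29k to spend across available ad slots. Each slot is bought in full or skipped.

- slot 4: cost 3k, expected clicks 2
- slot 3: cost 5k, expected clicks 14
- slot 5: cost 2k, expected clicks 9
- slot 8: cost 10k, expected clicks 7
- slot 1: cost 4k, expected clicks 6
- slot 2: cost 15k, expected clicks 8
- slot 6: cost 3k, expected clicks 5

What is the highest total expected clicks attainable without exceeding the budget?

43

slot 3 + slot 5 + slot 8 + slot 1 + slot 6: cost 5 + 2 + 10 + 4 + 3 = 24 ≤ 29, expected clicks 14 + 9 + 7 + 6 + 5 = 41.
slot 3 + slot 5 + slot 1 + slot 2 + slot 6: cost 5 + 2 + 4 + 15 + 3 = 29 ≤ 29, expected clicks 14 + 9 + 6 + 8 + 5 = 42.
slot 4 + slot 3 + slot 5 + slot 8 + slot 1 + slot 6: cost 3 + 5 + 2 + 10 + 4 + 3 = 27 ≤ 29, expected clicks 2 + 14 + 9 + 7 + 6 + 5 = 43.
Best is slot 4, slot 3, slot 5, slot 8, slot 1, and slot 6 with total expected clicks 43.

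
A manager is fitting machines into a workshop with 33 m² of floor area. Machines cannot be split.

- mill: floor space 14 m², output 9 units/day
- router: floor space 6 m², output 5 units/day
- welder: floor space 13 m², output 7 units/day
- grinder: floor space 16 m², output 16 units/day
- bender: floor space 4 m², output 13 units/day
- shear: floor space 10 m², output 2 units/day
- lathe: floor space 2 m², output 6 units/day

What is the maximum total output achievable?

welder + grinder + bender: floor space 13 + 16 + 4 = 33 ≤ 33, output 7 + 16 + 13 = 36.
grinder + bender + shear + lathe: floor space 16 + 4 + 10 + 2 = 32 ≤ 33, output 16 + 13 + 2 + 6 = 37.
router + grinder + bender + lathe: floor space 6 + 16 + 4 + 2 = 28 ≤ 33, output 5 + 16 + 13 + 6 = 40.
Best is router, grinder, bender, and lathe with total output 40.

40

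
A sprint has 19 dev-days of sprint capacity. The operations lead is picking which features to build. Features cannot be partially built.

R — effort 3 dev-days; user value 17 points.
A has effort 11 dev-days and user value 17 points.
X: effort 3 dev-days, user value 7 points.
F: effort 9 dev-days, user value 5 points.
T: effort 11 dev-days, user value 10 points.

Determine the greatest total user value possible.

41

Allowing fractional choices, the relaxed optimum would be about 42.8, but features are indivisible.
R + A + X: effort 3 + 11 + 3 = 17 ≤ 19, user value 17 + 17 + 7 = 41.
R + X + T: effort 3 + 3 + 11 = 17 ≤ 19, user value 17 + 7 + 10 = 34.
R + A: effort 3 + 11 = 14 ≤ 19, user value 17 + 17 = 34.
Best is R, A, and X with total user value 41.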